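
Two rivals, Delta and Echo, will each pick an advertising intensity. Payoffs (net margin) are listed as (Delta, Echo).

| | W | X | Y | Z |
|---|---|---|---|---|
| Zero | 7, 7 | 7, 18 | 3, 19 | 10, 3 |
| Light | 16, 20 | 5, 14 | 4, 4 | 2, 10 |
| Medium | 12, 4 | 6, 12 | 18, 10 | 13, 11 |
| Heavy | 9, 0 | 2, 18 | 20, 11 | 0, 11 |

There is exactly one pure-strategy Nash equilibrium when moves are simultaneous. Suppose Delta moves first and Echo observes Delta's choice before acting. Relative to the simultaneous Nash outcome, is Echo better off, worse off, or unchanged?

Solve by backward induction (Delta leads).
- Zero → Echo plays Y (best of 7, 18, 19, 3); Delta gets 3.
- Light → Echo plays W (best of 20, 14, 4, 10); Delta gets 16.
- Medium → Echo plays X (best of 4, 12, 10, 11); Delta gets 6.
- Heavy → Echo plays X (best of 0, 18, 11, 11); Delta gets 2.
Maximizing over 3, 16, 6, 2, Delta chooses Light. Subgame-perfect outcome: (Light, W) with payoffs (16, 20).
For the simultaneous game, intersect best replies.
Delta's best replies: W→Light; X→Zero; Y→Heavy; Z→Medium.
Echo's best replies: Zero→Y; Light→W; Medium→X; Heavy→X.
The unique mutual best reply is (Light, W), giving (16, 20).
Echo earns 20 sequentially versus 20 at the Nash outcome: unchanged.

unchanged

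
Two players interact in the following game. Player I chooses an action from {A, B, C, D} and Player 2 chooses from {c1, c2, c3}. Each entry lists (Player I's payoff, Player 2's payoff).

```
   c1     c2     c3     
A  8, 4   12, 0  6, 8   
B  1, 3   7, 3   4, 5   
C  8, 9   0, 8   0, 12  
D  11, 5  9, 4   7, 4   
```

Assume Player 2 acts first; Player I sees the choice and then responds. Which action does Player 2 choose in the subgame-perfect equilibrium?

Work backward from Player I's decision.
- c1: BR = D, leader payoff 5.
- c2: BR = A, leader payoff 0.
- c3: BR = D, leader payoff 4.
Player 2's induced payoffs are 5, 0, 4, so Player 2 commits to c1. Subgame-perfect outcome: (D, c1) with payoffs (11, 5).

c1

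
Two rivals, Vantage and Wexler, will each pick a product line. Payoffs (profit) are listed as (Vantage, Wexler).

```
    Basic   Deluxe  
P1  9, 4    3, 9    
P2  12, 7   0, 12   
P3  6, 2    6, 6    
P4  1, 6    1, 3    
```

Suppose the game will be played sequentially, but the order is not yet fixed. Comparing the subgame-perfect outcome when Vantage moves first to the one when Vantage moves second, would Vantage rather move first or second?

second

If Vantage leads: Wexler's best replies are P1→Deluxe, P2→Deluxe, P3→Deluxe, P4→Basic; Vantage's induced payoffs 3, 0, 6, 1; outcome (P3, Deluxe), payoffs (6, 6).
If Wexler leads: Vantage's best replies are Basic→P2, Deluxe→P3; Wexler's induced payoffs 7, 6; outcome (P2, Basic), payoffs (12, 7).
Vantage gets 6 moving first and 12 moving second, so Vantage prefers to move second.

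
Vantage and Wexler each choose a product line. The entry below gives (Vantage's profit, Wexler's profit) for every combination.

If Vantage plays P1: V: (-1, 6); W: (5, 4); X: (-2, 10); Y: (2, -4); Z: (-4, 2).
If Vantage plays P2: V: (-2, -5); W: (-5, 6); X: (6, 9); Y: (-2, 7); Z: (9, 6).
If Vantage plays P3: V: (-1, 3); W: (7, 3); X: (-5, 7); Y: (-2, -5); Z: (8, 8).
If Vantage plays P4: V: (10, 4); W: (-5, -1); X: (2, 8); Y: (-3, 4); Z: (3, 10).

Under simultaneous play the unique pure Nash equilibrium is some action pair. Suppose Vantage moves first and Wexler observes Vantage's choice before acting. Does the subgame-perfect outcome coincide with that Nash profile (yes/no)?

Work backward from Wexler's decision.
- P1 → Wexler plays X (best of 6, 4, 10, -4, 2); Vantage gets -2.
- P2 → Wexler plays X (best of -5, 6, 9, 7, 6); Vantage gets 6.
- P3 → Wexler plays Z (best of 3, 3, 7, -5, 8); Vantage gets 8.
- P4 → Wexler plays Z (best of 4, -1, 8, 4, 10); Vantage gets 3.
Among -2, 6, 8, 3, the best is 8 at P3. Subgame-perfect outcome: (P3, Z) with payoffs (8, 8).
For the simultaneous game, intersect best replies.
Vantage's best replies: V→P4; W→P3; X→P2; Y→P1; Z→P2.
Wexler's best replies: P1→X; P2→X; P3→Z; P4→Z.
Only (P2, X) has each player best-responding; Nash payoffs (6, 9).
Sequential outcome (P3, Z) differs from the Nash profile (P2, X).

no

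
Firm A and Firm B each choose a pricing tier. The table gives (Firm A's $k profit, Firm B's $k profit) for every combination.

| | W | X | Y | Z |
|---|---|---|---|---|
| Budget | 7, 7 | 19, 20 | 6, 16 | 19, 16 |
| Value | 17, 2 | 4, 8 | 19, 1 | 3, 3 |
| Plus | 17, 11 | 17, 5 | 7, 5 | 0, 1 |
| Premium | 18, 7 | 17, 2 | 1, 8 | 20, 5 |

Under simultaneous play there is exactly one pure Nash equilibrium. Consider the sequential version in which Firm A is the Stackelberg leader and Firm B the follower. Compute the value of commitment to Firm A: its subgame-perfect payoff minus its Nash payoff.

Solve by backward induction (Firm A leads).
- Budget → Firm B plays X (best of 7, 20, 16, 16); Firm A gets 19.
- Value → Firm B plays X (best of 2, 8, 1, 3); Firm A gets 4.
- Plus → Firm B plays W (best of 11, 5, 5, 1); Firm A gets 17.
- Premium → Firm B plays Y (best of 7, 2, 8, 5); Firm A gets 1.
Maximizing over 19, 4, 17, 1, Firm A chooses Budget. Subgame-perfect outcome: (Budget, X) with payoffs (19, 20).
Under simultaneous play:
Firm A's best replies: W→Premium; X→Budget; Y→Value; Z→Premium.
Firm B's best replies: Budget→X; Value→X; Plus→W; Premium→Y.
The unique mutual best reply is (Budget, X), giving (19, 20).
Firm A's commitment gain: 19 − 19 = 0.

0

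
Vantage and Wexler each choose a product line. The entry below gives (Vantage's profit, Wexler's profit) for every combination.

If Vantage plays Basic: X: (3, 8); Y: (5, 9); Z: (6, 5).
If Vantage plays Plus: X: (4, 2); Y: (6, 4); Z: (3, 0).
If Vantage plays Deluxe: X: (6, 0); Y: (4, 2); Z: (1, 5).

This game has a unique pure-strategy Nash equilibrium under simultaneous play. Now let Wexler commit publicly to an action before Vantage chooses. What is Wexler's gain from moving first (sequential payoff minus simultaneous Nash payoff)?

1

Solve by backward induction (Wexler leads).
- X: Vantage compares 3, 4, 6 and picks Deluxe; Wexler would get 0.
- Y: Vantage compares 5, 6, 4 and picks Plus; Wexler would get 4.
- Z: Vantage compares 6, 3, 1 and picks Basic; Wexler would get 5.
Wexler's induced payoffs are 0, 4, 5, so Wexler commits to Z. Subgame-perfect outcome: (Basic, Z) with payoffs (6, 5).
For the simultaneous game, intersect best replies.
Vantage's best replies: X→Deluxe; Y→Plus; Z→Basic.
Wexler's best replies: Basic→Y; Plus→Y; Deluxe→Z.
Only (Plus, Y) has each player best-responding; Nash payoffs (6, 4).
Wexler's commitment gain: 5 − 4 = 1.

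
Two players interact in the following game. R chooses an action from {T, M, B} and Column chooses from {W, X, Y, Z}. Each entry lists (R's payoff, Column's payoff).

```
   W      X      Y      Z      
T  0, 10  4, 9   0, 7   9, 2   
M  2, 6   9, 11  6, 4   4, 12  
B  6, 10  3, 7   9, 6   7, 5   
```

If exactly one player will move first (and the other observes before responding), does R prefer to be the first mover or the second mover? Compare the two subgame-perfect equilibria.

If R leads: Column's best replies are T→W, M→Z, B→W; R's induced payoffs 0, 4, 6; outcome (B, W), payoffs (6, 10).
If Column leads: R's best replies are W→B, X→M, Y→B, Z→T; Column's induced payoffs 10, 11, 6, 2; outcome (M, X), payoffs (9, 11).
R gets 6 moving first and 9 moving second, so R prefers to move second.

second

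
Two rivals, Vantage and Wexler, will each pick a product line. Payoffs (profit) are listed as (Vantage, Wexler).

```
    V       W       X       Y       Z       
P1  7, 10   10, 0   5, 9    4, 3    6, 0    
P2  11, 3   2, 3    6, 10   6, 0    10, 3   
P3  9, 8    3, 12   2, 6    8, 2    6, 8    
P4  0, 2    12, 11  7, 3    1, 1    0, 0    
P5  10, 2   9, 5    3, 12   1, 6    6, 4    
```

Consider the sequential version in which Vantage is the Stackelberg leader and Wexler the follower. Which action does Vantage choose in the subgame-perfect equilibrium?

Work backward from Wexler's decision.
- P1 → Wexler plays V (best of 10, 0, 9, 3, 0); Vantage gets 7.
- P2 → Wexler plays X (best of 3, 3, 10, 0, 3); Vantage gets 6.
- P3 → Wexler plays W (best of 8, 12, 6, 2, 8); Vantage gets 3.
- P4 → Wexler plays W (best of 2, 11, 3, 1, 0); Vantage gets 12.
- P5 → Wexler plays X (best of 2, 5, 12, 6, 4); Vantage gets 3.
Maximizing over 7, 6, 3, 12, 3, Vantage chooses P4. Subgame-perfect outcome: (P4, W) with payoffs (12, 11).

P4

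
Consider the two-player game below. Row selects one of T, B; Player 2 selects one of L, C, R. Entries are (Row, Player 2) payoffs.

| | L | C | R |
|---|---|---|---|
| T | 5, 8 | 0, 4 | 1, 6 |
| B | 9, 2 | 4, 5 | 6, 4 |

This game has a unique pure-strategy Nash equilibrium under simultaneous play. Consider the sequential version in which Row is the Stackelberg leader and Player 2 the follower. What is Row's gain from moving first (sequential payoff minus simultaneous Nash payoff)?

Work backward from Player 2's decision.
- T → Player 2 plays L (best of 8, 4, 6); Row gets 5.
- B → Player 2 plays C (best of 2, 5, 4); Row gets 4.
Maximizing over 5, 4, Row chooses T. Subgame-perfect outcome: (T, L) with payoffs (5, 8).
For the simultaneous game, intersect best replies.
Row's best replies: L→B; C→B; R→B.
Player 2's best replies: T→L; B→C.
Only (B, C) has each player best-responding; Nash payoffs (4, 5).
Row's commitment gain: 5 − 4 = 1.

1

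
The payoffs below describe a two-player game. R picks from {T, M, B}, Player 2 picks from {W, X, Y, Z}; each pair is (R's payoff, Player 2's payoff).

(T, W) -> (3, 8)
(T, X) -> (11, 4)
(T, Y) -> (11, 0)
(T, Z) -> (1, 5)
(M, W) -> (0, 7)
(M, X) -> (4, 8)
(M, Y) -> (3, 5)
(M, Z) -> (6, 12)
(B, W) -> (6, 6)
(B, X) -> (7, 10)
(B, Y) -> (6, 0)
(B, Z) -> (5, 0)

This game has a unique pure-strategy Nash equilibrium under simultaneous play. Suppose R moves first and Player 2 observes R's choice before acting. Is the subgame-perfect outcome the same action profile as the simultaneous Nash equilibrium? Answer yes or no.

no

Backward induction with R moving first.
- T: BR = W, leader payoff 3.
- M: BR = Z, leader payoff 6.
- B: BR = X, leader payoff 7.
R's induced payoffs are 3, 6, 7, so R commits to B. Subgame-perfect outcome: (B, X) with payoffs (7, 10).
Now find the simultaneous Nash equilibrium.
R's best replies: W→B; X→T; Y→T; Z→M.
Player 2's best replies: T→W; M→Z; B→X.
The unique mutual best reply is (M, Z), giving (6, 12).
Sequential outcome (B, X) differs from the Nash profile (M, Z).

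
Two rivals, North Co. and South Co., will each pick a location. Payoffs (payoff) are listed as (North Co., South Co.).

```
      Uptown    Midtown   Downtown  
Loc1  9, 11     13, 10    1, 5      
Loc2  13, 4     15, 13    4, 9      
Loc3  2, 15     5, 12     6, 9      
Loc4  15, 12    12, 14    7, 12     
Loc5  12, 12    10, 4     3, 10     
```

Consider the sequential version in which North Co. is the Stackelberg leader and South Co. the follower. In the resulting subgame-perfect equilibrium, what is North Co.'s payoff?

15

Backward induction with North Co. moving first.
- Loc1 → South Co. plays Uptown (best of 11, 10, 5); North Co. gets 9.
- Loc2 → South Co. plays Midtown (best of 4, 13, 9); North Co. gets 15.
- Loc3 → South Co. plays Uptown (best of 15, 12, 9); North Co. gets 2.
- Loc4 → South Co. plays Midtown (best of 12, 14, 12); North Co. gets 12.
- Loc5 → South Co. plays Uptown (best of 12, 4, 10); North Co. gets 12.
Maximizing over 9, 15, 2, 12, 12, North Co. chooses Loc2. Subgame-perfect outcome: (Loc2, Midtown) with payoffs (15, 13).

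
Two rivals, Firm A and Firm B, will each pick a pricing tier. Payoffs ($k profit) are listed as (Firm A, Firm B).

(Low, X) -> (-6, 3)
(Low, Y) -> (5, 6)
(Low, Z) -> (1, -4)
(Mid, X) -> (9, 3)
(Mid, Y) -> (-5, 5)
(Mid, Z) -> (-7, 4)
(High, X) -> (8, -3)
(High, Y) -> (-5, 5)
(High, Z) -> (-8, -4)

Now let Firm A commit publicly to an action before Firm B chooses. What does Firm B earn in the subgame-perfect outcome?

Work backward from Firm B's decision.
- Low: Firm B compares 3, 6, -4 and picks Y; Firm A would get 5.
- Mid: Firm B compares 3, 5, 4 and picks Y; Firm A would get -5.
- High: Firm B compares -3, 5, -4 and picks Y; Firm A would get -5.
Among 5, -5, -5, the best is 5 at Low. Subgame-perfect outcome: (Low, Y) with payoffs (5, 6).

6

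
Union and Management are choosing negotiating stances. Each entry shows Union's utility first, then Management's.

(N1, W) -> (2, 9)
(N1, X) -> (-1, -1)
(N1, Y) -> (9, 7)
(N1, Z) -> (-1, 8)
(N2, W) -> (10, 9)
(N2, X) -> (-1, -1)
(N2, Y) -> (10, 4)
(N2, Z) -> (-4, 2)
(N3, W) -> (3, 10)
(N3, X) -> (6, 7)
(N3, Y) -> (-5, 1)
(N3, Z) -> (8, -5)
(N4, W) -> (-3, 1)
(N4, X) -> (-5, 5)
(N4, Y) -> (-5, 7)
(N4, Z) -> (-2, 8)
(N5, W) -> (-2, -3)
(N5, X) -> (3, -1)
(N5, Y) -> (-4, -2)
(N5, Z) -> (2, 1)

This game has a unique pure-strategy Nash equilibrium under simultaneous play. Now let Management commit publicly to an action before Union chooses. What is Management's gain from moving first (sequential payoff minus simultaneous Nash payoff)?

Union best-responds to each possible Management move:
- W: Union compares 2, 10, 3, -3, -2 and picks N2; Management would get 9.
- X: Union compares -1, -1, 6, -5, 3 and picks N3; Management would get 7.
- Y: Union compares 9, 10, -5, -5, -4 and picks N2; Management would get 4.
- Z: Union compares -1, -4, 8, -2, 2 and picks N3; Management would get -5.
Maximizing over 9, 7, 4, -5, Management chooses W. Subgame-perfect outcome: (N2, W) with payoffs (10, 9).
Now find the simultaneous Nash equilibrium.
Union's best replies: W→N2; X→N3; Y→N2; Z→N3.
Management's best replies: N1→W; N2→W; N3→W; N4→Z; N5→Z.
Only (N2, W) has each player best-responding; Nash payoffs (10, 9).
Management's commitment gain: 9 − 9 = 0.

0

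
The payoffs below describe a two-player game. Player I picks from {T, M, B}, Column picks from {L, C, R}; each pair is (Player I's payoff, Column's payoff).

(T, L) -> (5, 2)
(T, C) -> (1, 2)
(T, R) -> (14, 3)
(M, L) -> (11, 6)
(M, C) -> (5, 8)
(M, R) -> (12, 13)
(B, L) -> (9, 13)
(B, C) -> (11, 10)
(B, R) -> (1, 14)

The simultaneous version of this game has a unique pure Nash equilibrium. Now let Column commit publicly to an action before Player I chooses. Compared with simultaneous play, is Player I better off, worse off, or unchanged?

Player I best-responds to each possible Column move:
- L: BR = M, leader payoff 6.
- C: BR = B, leader payoff 10.
- R: BR = T, leader payoff 3.
Among 6, 10, 3, the best is 10 at C. Subgame-perfect outcome: (B, C) with payoffs (11, 10).
Under simultaneous play:
Player I's best replies: L→M; C→B; R→T.
Column's best replies: T→R; M→R; B→R.
The unique mutual best reply is (T, R), giving (14, 3).
Player I earns 11 sequentially versus 14 at the Nash outcome: worse off.

worse off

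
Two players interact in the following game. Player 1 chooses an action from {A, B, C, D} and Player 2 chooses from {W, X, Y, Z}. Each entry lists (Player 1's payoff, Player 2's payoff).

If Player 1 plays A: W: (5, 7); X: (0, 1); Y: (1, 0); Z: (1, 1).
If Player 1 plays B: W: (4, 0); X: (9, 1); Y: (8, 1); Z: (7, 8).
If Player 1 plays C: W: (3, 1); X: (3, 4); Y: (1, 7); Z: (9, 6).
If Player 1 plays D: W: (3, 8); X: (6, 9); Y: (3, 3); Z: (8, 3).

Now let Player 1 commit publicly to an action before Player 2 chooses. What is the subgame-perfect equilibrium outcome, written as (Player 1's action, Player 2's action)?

(B, Z)

Solve by backward induction (Player 1 leads).
- A → Player 2 plays W (best of 7, 1, 0, 1); Player 1 gets 5.
- B → Player 2 plays Z (best of 0, 1, 1, 8); Player 1 gets 7.
- C → Player 2 plays Y (best of 1, 4, 7, 6); Player 1 gets 1.
- D → Player 2 plays X (best of 8, 9, 3, 3); Player 1 gets 6.
Maximizing over 5, 7, 1, 6, Player 1 chooses B. Subgame-perfect outcome: (B, Z) with payoffs (7, 8).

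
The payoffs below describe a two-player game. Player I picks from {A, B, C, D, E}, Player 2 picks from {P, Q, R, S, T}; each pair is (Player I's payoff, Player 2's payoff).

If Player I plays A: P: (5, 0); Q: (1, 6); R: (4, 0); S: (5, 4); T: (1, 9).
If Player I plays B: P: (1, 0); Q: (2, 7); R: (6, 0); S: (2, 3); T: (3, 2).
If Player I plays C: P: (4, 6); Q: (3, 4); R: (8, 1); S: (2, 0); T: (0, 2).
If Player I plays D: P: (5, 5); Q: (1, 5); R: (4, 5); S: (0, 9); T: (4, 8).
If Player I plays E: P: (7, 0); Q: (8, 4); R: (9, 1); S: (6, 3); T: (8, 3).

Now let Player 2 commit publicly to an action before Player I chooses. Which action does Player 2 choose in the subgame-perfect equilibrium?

Player I best-responds to each possible Player 2 move:
- P → Player I plays E (best of 5, 1, 4, 5, 7); Player 2 gets 0.
- Q → Player I plays E (best of 1, 2, 3, 1, 8); Player 2 gets 4.
- R → Player I plays E (best of 4, 6, 8, 4, 9); Player 2 gets 1.
- S → Player I plays E (best of 5, 2, 2, 0, 6); Player 2 gets 3.
- T → Player I plays E (best of 1, 3, 0, 4, 8); Player 2 gets 3.
Player 2's induced payoffs are 0, 4, 1, 3, 3, so Player 2 commits to Q. Subgame-perfect outcome: (E, Q) with payoffs (8, 4).

Q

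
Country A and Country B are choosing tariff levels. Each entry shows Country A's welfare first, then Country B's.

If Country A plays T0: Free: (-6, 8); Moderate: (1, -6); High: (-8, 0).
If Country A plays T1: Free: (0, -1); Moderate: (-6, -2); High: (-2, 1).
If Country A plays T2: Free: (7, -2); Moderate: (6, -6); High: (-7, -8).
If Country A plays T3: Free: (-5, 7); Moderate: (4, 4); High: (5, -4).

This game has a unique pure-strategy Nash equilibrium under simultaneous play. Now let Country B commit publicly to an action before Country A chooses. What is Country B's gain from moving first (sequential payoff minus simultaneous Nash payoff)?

Work backward from Country A's decision.
- Free: BR = T2, leader payoff -2.
- Moderate: BR = T2, leader payoff -6.
- High: BR = T3, leader payoff -4.
Country B's induced payoffs are -2, -6, -4, so Country B commits to Free. Subgame-perfect outcome: (T2, Free) with payoffs (7, -2).
Now find the simultaneous Nash equilibrium.
Country A's best replies: Free→T2; Moderate→T2; High→T3.
Country B's best replies: T0→Free; T1→High; T2→Free; T3→Free.
Only (T2, Free) has each player best-responding; Nash payoffs (7, -2).
Country B's commitment gain: -2 − -2 = 0.

0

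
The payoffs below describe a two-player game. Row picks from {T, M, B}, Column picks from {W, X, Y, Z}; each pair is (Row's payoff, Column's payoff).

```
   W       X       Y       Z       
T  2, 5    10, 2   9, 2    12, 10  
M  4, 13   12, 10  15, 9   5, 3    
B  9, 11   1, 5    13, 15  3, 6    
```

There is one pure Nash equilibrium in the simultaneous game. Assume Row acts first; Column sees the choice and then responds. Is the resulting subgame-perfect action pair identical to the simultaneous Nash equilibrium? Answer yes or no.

no

Solve by backward induction (Row leads).
- T: Column compares 5, 2, 2, 10 and picks Z; Row would get 12.
- M: Column compares 13, 10, 9, 3 and picks W; Row would get 4.
- B: Column compares 11, 5, 15, 6 and picks Y; Row would get 13.
Row's induced payoffs are 12, 4, 13, so Row commits to B. Subgame-perfect outcome: (B, Y) with payoffs (13, 15).
Under simultaneous play:
Row's best replies: W→B; X→M; Y→M; Z→T.
Column's best replies: T→Z; M→W; B→Y.
The unique mutual best reply is (T, Z), giving (12, 10).
Sequential outcome (B, Y) differs from the Nash profile (T, Z).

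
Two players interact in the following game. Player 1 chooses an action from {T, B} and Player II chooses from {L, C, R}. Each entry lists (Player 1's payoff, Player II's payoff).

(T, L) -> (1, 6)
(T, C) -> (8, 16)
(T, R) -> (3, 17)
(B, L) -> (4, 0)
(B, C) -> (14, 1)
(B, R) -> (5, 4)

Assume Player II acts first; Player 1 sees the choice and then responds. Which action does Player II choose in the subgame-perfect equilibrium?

Work backward from Player 1's decision.
- L → Player 1 plays B (best of 1, 4); Player II gets 0.
- C → Player 1 plays B (best of 8, 14); Player II gets 1.
- R → Player 1 plays B (best of 3, 5); Player II gets 4.
Among 0, 1, 4, the best is 4 at R. Subgame-perfect outcome: (B, R) with payoffs (5, 4).

R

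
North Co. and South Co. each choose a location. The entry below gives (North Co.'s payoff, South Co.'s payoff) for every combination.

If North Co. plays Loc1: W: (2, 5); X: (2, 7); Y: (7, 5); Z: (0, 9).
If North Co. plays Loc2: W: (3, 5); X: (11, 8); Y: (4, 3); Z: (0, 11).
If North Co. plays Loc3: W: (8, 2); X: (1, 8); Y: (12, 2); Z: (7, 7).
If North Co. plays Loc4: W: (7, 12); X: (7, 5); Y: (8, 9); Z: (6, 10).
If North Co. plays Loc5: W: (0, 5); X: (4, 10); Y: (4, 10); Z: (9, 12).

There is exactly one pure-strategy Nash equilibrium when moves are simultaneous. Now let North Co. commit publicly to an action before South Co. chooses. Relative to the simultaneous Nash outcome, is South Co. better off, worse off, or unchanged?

unchanged

South Co. best-responds to each possible North Co. move:
- Loc1 → South Co. plays Z (best of 5, 7, 5, 9); North Co. gets 0.
- Loc2 → South Co. plays Z (best of 5, 8, 3, 11); North Co. gets 0.
- Loc3 → South Co. plays X (best of 2, 8, 2, 7); North Co. gets 1.
- Loc4 → South Co. plays W (best of 12, 5, 9, 10); North Co. gets 7.
- Loc5 → South Co. plays Z (best of 5, 10, 10, 12); North Co. gets 9.
Among 0, 0, 1, 7, 9, the best is 9 at Loc5. Subgame-perfect outcome: (Loc5, Z) with payoffs (9, 12).
Now find the simultaneous Nash equilibrium.
North Co.'s best replies: W→Loc3; X→Loc2; Y→Loc3; Z→Loc5.
South Co.'s best replies: Loc1→Z; Loc2→Z; Loc3→X; Loc4→W; Loc5→Z.
Only (Loc5, Z) has each player best-responding; Nash payoffs (9, 12).
South Co. earns 12 sequentially versus 12 at the Nash outcome: unchanged.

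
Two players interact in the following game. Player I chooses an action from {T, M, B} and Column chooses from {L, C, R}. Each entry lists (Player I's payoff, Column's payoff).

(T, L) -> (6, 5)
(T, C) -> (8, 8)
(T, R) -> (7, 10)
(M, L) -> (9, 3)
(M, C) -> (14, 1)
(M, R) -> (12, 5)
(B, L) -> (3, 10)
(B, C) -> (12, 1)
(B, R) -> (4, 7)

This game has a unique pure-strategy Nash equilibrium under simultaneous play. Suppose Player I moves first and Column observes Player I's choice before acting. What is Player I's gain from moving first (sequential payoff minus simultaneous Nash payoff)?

Solve by backward induction (Player I leads).
- T: BR = R, leader payoff 7.
- M: BR = R, leader payoff 12.
- B: BR = L, leader payoff 3.
Maximizing over 7, 12, 3, Player I chooses M. Subgame-perfect outcome: (M, R) with payoffs (12, 5).
Under simultaneous play:
Player I's best replies: L→M; C→M; R→M.
Column's best replies: T→R; M→R; B→L.
Only (M, R) has each player best-responding; Nash payoffs (12, 5).
Player I's commitment gain: 12 − 12 = 0.

0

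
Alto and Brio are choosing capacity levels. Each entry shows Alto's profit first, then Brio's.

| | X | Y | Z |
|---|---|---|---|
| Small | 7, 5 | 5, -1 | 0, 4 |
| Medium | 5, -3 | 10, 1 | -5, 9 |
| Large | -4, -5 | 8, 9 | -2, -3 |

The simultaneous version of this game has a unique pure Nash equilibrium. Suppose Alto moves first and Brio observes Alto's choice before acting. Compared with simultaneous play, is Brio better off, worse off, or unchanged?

Work backward from Brio's decision.
- Small: BR = X, leader payoff 7.
- Medium: BR = Z, leader payoff -5.
- Large: BR = Y, leader payoff 8.
Among 7, -5, 8, the best is 8 at Large. Subgame-perfect outcome: (Large, Y) with payoffs (8, 9).
Under simultaneous play:
Alto's best replies: X→Small; Y→Medium; Z→Small.
Brio's best replies: Small→X; Medium→Z; Large→Y.
The unique mutual best reply is (Small, X), giving (7, 5).
Brio earns 9 sequentially versus 5 at the Nash outcome: better off.

better off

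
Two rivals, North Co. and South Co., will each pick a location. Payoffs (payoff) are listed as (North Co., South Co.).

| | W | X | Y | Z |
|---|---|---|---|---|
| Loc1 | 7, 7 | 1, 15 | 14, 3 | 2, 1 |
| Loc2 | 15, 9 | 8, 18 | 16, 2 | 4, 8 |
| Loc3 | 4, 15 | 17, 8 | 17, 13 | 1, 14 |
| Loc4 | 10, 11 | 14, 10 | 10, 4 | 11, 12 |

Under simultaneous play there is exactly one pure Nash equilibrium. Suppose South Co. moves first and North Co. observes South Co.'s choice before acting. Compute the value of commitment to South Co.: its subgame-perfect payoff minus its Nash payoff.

Solve by backward induction (South Co. leads).
- W: North Co. compares 7, 15, 4, 10 and picks Loc2; South Co. would get 9.
- X: North Co. compares 1, 8, 17, 14 and picks Loc3; South Co. would get 8.
- Y: North Co. compares 14, 16, 17, 10 and picks Loc3; South Co. would get 13.
- Z: North Co. compares 2, 4, 1, 11 and picks Loc4; South Co. would get 12.
Among 9, 8, 13, 12, the best is 13 at Y. Subgame-perfect outcome: (Loc3, Y) with payoffs (17, 13).
Now find the simultaneous Nash equilibrium.
North Co.'s best replies: W→Loc2; X→Loc3; Y→Loc3; Z→Loc4.
South Co.'s best replies: Loc1→X; Loc2→X; Loc3→W; Loc4→Z.
The unique mutual best reply is (Loc4, Z), giving (11, 12).
South Co.'s commitment gain: 13 − 12 = 1.

1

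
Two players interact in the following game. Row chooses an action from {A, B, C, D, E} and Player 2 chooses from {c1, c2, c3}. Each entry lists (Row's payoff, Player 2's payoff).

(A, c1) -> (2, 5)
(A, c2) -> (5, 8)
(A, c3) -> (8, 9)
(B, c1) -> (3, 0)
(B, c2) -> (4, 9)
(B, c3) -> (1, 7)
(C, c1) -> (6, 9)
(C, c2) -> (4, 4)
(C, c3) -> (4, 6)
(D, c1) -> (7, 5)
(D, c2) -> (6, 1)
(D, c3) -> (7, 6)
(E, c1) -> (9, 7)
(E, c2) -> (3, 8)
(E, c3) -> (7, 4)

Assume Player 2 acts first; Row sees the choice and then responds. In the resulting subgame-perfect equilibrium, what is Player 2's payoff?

Row best-responds to each possible Player 2 move:
- c1: BR = E, leader payoff 7.
- c2: BR = D, leader payoff 1.
- c3: BR = A, leader payoff 9.
Maximizing over 7, 1, 9, Player 2 chooses c3. Subgame-perfect outcome: (A, c3) with payoffs (8, 9).

9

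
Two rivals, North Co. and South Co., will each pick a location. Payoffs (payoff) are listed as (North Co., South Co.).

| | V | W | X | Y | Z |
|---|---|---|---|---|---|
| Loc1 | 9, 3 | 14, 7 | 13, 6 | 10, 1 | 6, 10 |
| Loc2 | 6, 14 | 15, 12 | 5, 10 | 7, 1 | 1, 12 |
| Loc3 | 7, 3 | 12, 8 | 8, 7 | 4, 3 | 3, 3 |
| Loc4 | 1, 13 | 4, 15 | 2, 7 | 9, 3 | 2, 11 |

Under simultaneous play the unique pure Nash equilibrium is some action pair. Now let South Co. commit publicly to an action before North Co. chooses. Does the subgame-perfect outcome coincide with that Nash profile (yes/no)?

Work backward from North Co.'s decision.
- V: BR = Loc1, leader payoff 3.
- W: BR = Loc2, leader payoff 12.
- X: BR = Loc1, leader payoff 6.
- Y: BR = Loc1, leader payoff 1.
- Z: BR = Loc1, leader payoff 10.
Among 3, 12, 6, 1, 10, the best is 12 at W. Subgame-perfect outcome: (Loc2, W) with payoffs (15, 12).
Now find the simultaneous Nash equilibrium.
North Co.'s best replies: V→Loc1; W→Loc2; X→Loc1; Y→Loc1; Z→Loc1.
South Co.'s best replies: Loc1→Z; Loc2→V; Loc3→W; Loc4→W.
Only (Loc1, Z) has each player best-responding; Nash payoffs (6, 10).
Sequential outcome (Loc2, W) differs from the Nash profile (Loc1, Z).

no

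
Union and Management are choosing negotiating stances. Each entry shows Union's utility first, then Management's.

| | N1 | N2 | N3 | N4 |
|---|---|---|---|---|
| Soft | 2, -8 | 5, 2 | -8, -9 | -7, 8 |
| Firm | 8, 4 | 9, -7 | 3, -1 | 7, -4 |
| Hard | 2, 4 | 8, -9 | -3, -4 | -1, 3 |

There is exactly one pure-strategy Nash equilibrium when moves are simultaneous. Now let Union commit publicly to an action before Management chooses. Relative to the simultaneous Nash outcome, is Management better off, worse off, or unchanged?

unchanged

Work backward from Management's decision.
- Soft → Management plays N4 (best of -8, 2, -9, 8); Union gets -7.
- Firm → Management plays N1 (best of 4, -7, -1, -4); Union gets 8.
- Hard → Management plays N1 (best of 4, -9, -4, 3); Union gets 2.
Maximizing over -7, 8, 2, Union chooses Firm. Subgame-perfect outcome: (Firm, N1) with payoffs (8, 4).
Now find the simultaneous Nash equilibrium.
Union's best replies: N1→Firm; N2→Firm; N3→Firm; N4→Firm.
Management's best replies: Soft→N4; Firm→N1; Hard→N1.
Only (Firm, N1) has each player best-responding; Nash payoffs (8, 4).
Management earns 4 sequentially versus 4 at the Nash outcome: unchanged.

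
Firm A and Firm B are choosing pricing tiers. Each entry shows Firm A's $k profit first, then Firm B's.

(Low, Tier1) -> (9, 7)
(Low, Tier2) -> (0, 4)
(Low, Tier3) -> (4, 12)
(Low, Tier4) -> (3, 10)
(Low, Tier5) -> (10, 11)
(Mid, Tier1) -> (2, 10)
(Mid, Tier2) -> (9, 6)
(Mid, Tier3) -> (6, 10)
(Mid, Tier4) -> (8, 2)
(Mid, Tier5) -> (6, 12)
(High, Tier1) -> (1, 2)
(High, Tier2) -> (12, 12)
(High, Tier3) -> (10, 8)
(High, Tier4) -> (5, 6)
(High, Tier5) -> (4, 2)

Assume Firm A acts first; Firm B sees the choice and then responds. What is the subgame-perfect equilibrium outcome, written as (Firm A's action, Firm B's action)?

Work backward from Firm B's decision.
- Low: Firm B compares 7, 4, 12, 10, 11 and picks Tier3; Firm A would get 4.
- Mid: Firm B compares 10, 6, 10, 2, 12 and picks Tier5; Firm A would get 6.
- High: Firm B compares 2, 12, 8, 6, 2 and picks Tier2; Firm A would get 12.
Maximizing over 4, 6, 12, Firm A chooses High. Subgame-perfect outcome: (High, Tier2) with payoffs (12, 12).

(High, Tier2)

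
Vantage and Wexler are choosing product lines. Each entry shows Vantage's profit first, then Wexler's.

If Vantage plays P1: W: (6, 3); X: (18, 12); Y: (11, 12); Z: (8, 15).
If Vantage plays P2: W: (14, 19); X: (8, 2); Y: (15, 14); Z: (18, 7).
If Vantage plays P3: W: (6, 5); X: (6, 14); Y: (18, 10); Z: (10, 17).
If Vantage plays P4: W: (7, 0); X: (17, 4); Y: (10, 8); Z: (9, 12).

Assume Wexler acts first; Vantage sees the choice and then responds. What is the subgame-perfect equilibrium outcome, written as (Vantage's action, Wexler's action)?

(P2, W)

Vantage best-responds to each possible Wexler move:
- W: Vantage compares 6, 14, 6, 7 and picks P2; Wexler would get 19.
- X: Vantage compares 18, 8, 6, 17 and picks P1; Wexler would get 12.
- Y: Vantage compares 11, 15, 18, 10 and picks P3; Wexler would get 10.
- Z: Vantage compares 8, 18, 10, 9 and picks P2; Wexler would get 7.
Maximizing over 19, 12, 10, 7, Wexler chooses W. Subgame-perfect outcome: (P2, W) with payoffs (14, 19).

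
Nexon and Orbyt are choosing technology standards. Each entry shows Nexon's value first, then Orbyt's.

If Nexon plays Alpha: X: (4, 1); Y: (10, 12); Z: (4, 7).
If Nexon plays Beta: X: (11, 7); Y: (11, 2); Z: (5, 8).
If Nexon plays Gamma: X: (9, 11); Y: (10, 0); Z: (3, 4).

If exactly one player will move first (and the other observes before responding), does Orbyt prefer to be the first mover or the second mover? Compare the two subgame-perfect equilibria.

If Nexon leads: Orbyt's best replies are Alpha→Y, Beta→Z, Gamma→X; Nexon's induced payoffs 10, 5, 9; outcome (Alpha, Y), payoffs (10, 12).
If Orbyt leads: Nexon's best replies are X→Beta, Y→Beta, Z→Beta; Orbyt's induced payoffs 7, 2, 8; outcome (Beta, Z), payoffs (5, 8).
Orbyt gets 8 moving first and 12 moving second, so Orbyt prefers to move second.

second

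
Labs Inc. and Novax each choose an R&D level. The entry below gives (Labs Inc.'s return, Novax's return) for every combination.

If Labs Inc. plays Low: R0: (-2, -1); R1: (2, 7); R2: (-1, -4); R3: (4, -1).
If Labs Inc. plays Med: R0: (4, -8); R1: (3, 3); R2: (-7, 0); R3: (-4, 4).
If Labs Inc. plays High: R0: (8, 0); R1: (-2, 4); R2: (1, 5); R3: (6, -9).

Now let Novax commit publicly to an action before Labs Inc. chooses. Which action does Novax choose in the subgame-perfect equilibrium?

R2

Solve by backward induction (Novax leads).
- R0 → Labs Inc. plays High (best of -2, 4, 8); Novax gets 0.
- R1 → Labs Inc. plays Med (best of 2, 3, -2); Novax gets 3.
- R2 → Labs Inc. plays High (best of -1, -7, 1); Novax gets 5.
- R3 → Labs Inc. plays High (best of 4, -4, 6); Novax gets -9.
Among 0, 3, 5, -9, the best is 5 at R2. Subgame-perfect outcome: (High, R2) with payoffs (1, 5).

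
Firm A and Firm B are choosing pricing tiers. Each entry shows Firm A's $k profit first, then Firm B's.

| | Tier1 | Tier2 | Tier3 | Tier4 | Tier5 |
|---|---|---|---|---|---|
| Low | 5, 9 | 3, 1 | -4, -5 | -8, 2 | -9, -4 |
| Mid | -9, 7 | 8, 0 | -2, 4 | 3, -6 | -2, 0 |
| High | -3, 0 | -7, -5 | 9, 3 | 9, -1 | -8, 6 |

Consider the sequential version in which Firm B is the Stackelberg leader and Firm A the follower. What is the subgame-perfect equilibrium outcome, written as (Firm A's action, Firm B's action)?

Work backward from Firm A's decision.
- Tier1: Firm A compares 5, -9, -3 and picks Low; Firm B would get 9.
- Tier2: Firm A compares 3, 8, -7 and picks Mid; Firm B would get 0.
- Tier3: Firm A compares -4, -2, 9 and picks High; Firm B would get 3.
- Tier4: Firm A compares -8, 3, 9 and picks High; Firm B would get -1.
- Tier5: Firm A compares -9, -2, -8 and picks Mid; Firm B would get 0.
Firm B's induced payoffs are 9, 0, 3, -1, 0, so Firm B commits to Tier1. Subgame-perfect outcome: (Low, Tier1) with payoffs (5, 9).

(Low, Tier1)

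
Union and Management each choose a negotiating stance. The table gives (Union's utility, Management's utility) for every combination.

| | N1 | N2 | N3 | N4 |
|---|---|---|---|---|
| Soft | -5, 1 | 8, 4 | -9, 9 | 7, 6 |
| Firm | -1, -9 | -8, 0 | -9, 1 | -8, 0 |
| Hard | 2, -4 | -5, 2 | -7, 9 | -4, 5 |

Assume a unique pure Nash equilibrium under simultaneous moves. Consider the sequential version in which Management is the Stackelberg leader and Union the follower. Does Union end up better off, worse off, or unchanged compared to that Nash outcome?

Backward induction with Management moving first.
- N1 → Union plays Hard (best of -5, -1, 2); Management gets -4.
- N2 → Union plays Soft (best of 8, -8, -5); Management gets 4.
- N3 → Union plays Hard (best of -9, -9, -7); Management gets 9.
- N4 → Union plays Soft (best of 7, -8, -4); Management gets 6.
Among -4, 4, 9, 6, the best is 9 at N3. Subgame-perfect outcome: (Hard, N3) with payoffs (-7, 9).
Under simultaneous play:
Union's best replies: N1→Hard; N2→Soft; N3→Hard; N4→Soft.
Management's best replies: Soft→N3; Firm→N3; Hard→N3.
The unique mutual best reply is (Hard, N3), giving (-7, 9).
Union earns -7 sequentially versus -7 at the Nash outcome: unchanged.

unchanged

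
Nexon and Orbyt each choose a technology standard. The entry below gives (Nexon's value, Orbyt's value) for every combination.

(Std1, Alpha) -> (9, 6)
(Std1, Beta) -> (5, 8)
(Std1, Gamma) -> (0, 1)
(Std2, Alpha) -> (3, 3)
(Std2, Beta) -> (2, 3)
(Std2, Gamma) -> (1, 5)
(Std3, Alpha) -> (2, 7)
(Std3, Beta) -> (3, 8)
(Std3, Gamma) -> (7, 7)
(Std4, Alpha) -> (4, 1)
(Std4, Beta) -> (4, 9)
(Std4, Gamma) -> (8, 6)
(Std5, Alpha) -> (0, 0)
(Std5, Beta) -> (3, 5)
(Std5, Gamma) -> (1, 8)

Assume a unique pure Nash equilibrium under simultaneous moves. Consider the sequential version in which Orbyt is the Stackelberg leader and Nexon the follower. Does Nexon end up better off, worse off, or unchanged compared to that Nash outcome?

unchanged

Work backward from Nexon's decision.
- Alpha: BR = Std1, leader payoff 6.
- Beta: BR = Std1, leader payoff 8.
- Gamma: BR = Std4, leader payoff 6.
Among 6, 8, 6, the best is 8 at Beta. Subgame-perfect outcome: (Std1, Beta) with payoffs (5, 8).
Under simultaneous play:
Nexon's best replies: Alpha→Std1; Beta→Std1; Gamma→Std4.
Orbyt's best replies: Std1→Beta; Std2→Gamma; Std3→Beta; Std4→Beta; Std5→Gamma.
The unique mutual best reply is (Std1, Beta), giving (5, 8).
Nexon earns 5 sequentially versus 5 at the Nash outcome: unchanged.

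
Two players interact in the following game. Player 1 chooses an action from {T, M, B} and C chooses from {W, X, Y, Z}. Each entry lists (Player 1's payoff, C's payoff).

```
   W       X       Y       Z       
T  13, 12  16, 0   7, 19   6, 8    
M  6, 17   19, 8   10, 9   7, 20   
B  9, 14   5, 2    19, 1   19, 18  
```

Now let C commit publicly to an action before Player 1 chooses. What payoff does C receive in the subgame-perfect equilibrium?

18

Backward induction with C moving first.
- W: BR = T, leader payoff 12.
- X: BR = M, leader payoff 8.
- Y: BR = B, leader payoff 1.
- Z: BR = B, leader payoff 18.
C's induced payoffs are 12, 8, 1, 18, so C commits to Z. Subgame-perfect outcome: (B, Z) with payoffs (19, 18).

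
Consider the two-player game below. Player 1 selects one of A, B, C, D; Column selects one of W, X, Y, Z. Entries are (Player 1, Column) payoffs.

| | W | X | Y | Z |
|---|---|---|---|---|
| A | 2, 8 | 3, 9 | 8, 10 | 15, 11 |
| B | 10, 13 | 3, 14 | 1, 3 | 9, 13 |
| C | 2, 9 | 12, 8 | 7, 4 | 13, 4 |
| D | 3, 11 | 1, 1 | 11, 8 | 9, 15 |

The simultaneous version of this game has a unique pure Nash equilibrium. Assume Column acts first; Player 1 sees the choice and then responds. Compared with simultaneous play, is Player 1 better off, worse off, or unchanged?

Solve by backward induction (Column leads).
- W: BR = B, leader payoff 13.
- X: BR = C, leader payoff 8.
- Y: BR = D, leader payoff 8.
- Z: BR = A, leader payoff 11.
Column's induced payoffs are 13, 8, 8, 11, so Column commits to W. Subgame-perfect outcome: (B, W) with payoffs (10, 13).
Now find the simultaneous Nash equilibrium.
Player 1's best replies: W→B; X→C; Y→D; Z→A.
Column's best replies: A→Z; B→X; C→W; D→Z.
Only (A, Z) has each player best-responding; Nash payoffs (15, 11).
Player 1 earns 10 sequentially versus 15 at the Nash outcome: worse off.

worse off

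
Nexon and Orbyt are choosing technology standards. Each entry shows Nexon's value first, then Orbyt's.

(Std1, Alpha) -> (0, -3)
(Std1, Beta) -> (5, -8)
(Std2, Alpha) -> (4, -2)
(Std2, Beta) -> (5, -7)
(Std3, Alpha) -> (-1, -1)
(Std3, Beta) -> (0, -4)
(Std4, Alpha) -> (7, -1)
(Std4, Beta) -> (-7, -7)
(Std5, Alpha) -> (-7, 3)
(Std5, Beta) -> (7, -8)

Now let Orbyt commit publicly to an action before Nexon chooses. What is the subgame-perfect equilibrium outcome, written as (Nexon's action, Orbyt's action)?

Solve by backward induction (Orbyt leads).
- Alpha → Nexon plays Std4 (best of 0, 4, -1, 7, -7); Orbyt gets -1.
- Beta → Nexon plays Std5 (best of 5, 5, 0, -7, 7); Orbyt gets -8.
Among -1, -8, the best is -1 at Alpha. Subgame-perfect outcome: (Std4, Alpha) with payoffs (7, -1).

(Std4, Alpha)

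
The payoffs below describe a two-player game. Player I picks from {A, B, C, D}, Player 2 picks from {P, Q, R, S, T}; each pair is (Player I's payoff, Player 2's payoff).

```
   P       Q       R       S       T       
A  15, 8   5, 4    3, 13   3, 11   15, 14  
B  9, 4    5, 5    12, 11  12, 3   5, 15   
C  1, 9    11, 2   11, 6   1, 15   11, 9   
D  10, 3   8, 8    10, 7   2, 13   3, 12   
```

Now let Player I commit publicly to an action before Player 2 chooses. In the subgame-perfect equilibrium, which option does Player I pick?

Player 2 best-responds to each possible Player I move:
- A: BR = T, leader payoff 15.
- B: BR = T, leader payoff 5.
- C: BR = S, leader payoff 1.
- D: BR = S, leader payoff 2.
Maximizing over 15, 5, 1, 2, Player I chooses A. Subgame-perfect outcome: (A, T) with payoffs (15, 14).

A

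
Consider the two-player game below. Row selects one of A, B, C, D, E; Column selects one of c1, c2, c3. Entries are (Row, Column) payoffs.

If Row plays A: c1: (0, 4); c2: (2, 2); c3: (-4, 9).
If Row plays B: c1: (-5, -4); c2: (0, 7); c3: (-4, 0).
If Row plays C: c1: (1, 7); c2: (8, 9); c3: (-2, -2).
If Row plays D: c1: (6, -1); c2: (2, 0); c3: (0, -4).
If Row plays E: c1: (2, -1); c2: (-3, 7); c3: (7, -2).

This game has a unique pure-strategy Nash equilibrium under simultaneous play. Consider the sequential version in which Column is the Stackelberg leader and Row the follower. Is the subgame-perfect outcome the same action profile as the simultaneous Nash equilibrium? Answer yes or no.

yes

Work backward from Row's decision.
- c1: BR = D, leader payoff -1.
- c2: BR = C, leader payoff 9.
- c3: BR = E, leader payoff -2.
Column's induced payoffs are -1, 9, -2, so Column commits to c2. Subgame-perfect outcome: (C, c2) with payoffs (8, 9).
For the simultaneous game, intersect best replies.
Row's best replies: c1→D; c2→C; c3→E.
Column's best replies: A→c3; B→c2; C→c2; D→c2; E→c2.
The unique mutual best reply is (C, c2), giving (8, 9).
Sequential outcome (C, c2) coincides with the Nash profile (C, c2).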